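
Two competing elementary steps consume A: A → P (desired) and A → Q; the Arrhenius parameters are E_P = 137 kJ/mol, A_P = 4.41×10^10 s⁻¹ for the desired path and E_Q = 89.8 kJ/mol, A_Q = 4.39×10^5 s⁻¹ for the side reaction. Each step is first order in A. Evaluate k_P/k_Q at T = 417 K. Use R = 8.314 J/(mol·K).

Since both paths have the same order in A, the concentration cancels and S_{P/Q} = k_P/k_Q = (A_P/A_Q)·exp[(E_Q−E_P)/(RT)].
(E_Q−E_P)/(RT) = (89.8−137)×10³/(8.314×417) = -47200/3467 = -13.61.
k_P/k_Q = (4.41×10^10/4.39×10^5)·exp(-13.61) = 1.005×10^5 × 1.223×10^-6 = 0.123.
Since E_P > E_Q, raising the temperature improves selectivity toward P.

0.123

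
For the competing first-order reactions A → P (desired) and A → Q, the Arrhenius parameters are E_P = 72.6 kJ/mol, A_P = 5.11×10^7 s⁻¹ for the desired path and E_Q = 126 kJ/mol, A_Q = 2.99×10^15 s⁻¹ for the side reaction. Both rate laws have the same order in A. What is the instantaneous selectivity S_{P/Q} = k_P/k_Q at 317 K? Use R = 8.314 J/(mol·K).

With equal orders, S_{P/Q} = k_P/k_Q = (A_P/A_Q)·exp[(E_Q−E_P)/(RT)].
(E_Q−E_P)/(RT) = (126−72.6)×10³/(8.314×317) = 53400/2636 = 20.26.
k_P/k_Q = (5.11×10^7/2.99×10^15)·exp(20.26) = 1.709×10^-8 × 6.302×10^8 = 10.8.

10.8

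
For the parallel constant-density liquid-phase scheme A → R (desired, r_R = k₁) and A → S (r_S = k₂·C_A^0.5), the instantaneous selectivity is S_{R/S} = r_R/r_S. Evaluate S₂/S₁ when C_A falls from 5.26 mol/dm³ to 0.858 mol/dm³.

S_{R/S} = (k₁/k₂)·C_A^-0.5, so S₂/S₁ = (C_{A,2}/C_{A,1})^-0.5.
= (0.858/5.26)^(-0.5) = (0.1631)^(-0.5) = 2.48.

2.48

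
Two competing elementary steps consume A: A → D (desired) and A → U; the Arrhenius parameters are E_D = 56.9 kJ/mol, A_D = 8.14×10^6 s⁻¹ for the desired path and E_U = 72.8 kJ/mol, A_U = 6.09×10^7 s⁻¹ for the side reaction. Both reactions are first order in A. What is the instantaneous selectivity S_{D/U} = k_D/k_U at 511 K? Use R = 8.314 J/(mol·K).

5.64

k_D/k_U = (A_D/A_U)·exp[−(E_D−E_U)/(RT)] = (A_D/A_U)·exp[(E_U−E_D)/(RT)].
(E_U−E_D)/(RT) = (72.8−56.9)×10³/(8.314×511) = 15900/4248 = 3.743.
k_D/k_U = (8.14×10^6/6.09×10^7)·exp(3.743) = 0.1337 × 42.20 = 5.64.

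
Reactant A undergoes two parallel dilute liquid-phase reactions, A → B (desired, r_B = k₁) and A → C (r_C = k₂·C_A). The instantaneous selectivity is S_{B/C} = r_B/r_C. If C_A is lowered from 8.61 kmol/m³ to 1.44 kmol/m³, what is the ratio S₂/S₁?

S_{B/C} = (k₁/k₂)·C_A⁻¹, so S₂/S₁ = (C_{A,2}/C_{A,1})⁻¹.
= 8.61/1.44 = 5.98.

5.98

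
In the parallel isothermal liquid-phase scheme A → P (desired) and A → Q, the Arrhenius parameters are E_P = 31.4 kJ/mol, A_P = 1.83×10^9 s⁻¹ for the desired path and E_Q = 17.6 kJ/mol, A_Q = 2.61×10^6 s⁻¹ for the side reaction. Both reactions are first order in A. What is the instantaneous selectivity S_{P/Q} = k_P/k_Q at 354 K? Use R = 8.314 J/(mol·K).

6.45

k_P/k_Q = (A_P/A_Q)·exp[−(E_P−E_Q)/(RT)] = (A_P/A_Q)·exp[(E_Q−E_P)/(RT)].
(E_Q−E_P)/(RT) = (17.6−31.4)×10³/(8.314×354) = -13800/2943 = -4.689.
k_P/k_Q = (1.83×10^9/2.61×10^6)·exp(-4.689) = 701.1 × 0.009197 = 6.45.
Since E_P > E_Q, raising the temperature improves selectivity toward P.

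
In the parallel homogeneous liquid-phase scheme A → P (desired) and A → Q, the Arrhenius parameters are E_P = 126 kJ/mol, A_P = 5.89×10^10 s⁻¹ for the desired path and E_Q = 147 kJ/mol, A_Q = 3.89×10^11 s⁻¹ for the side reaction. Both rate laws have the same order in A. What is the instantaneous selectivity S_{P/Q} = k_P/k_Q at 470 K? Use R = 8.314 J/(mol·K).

32.7

Since both paths have the same order in A, the concentration cancels and S_{P/Q} = k_P/k_Q = (A_P/A_Q)·exp[(E_Q−E_P)/(RT)].
(E_Q−E_P)/(RT) = (147−126)×10³/(8.314×470) = 21000/3908 = 5.374.
k_P/k_Q = (5.89×10^10/3.89×10^11)·exp(5.374) = 0.1514 × 215.8 = 32.7.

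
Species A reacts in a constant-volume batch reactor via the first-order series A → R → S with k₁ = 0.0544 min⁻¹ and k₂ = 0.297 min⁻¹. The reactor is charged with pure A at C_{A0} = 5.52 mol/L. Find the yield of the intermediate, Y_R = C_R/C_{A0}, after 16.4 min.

The intermediate concentration in a first-order A→B→C sequence is C_R = k₁C_{A0}(e^(−k₁t) − e^(−k₂t))/(k₂−k₁).
e^(−k₁t) = e^(−0.0544×16.4) = e^(−0.8922) = 0.4098; e^(−k₂t) = e^(−4.871) = 0.007667.
C_R = 0.0544×5.52/(0.297−0.0544) × (0.4098−0.007667) = 1.238×0.4021 = 0.4977 mol/L.
Y_R = C_R/C_{A0} = 0.4977/5.52 = 0.0902.

0.0902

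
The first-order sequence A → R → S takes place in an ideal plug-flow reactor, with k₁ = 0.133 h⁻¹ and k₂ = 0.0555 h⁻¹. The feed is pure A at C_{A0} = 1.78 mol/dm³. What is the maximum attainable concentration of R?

At the optimum, C_{R,max}/C_{A0} = (k₁/k₂)^[k₂/(k₂−k₁)].
= (0.133/0.0555)^(0.0555/(0.0555−0.133)) = (2.396)^(-0.7161) = 0.5348.
C_{R,max} = 0.5348×1.78 = 0.952 mol/dm³.

0.952 mol/dm³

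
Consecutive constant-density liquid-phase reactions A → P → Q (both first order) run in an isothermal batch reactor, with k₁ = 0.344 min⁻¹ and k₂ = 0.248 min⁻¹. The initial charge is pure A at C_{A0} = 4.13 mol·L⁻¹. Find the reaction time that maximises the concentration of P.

The intermediate peaks when r₁ = r₂, i.e. k₁e^(−k₁t) = k₂e^(−k₂t), giving t_opt = ln(k₂/k₁)/(k₂−k₁).
= ln(0.248/0.344)/(0.248−0.344) = ln(0.7209)/-0.09600 = -0.3272/-0.09600 = 3.41 min.

3.41 min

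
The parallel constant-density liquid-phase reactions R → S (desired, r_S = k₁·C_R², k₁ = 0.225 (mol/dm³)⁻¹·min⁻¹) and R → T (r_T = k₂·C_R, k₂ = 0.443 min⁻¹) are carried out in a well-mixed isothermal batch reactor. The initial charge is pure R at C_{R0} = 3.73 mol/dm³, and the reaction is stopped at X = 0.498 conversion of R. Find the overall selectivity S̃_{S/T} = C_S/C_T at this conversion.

C_R = C_{R0}(1−X) = 1.872 mol/dm³.
Along a PFR/batch, dC_T/dC_R = −r_T/(r_S+r_T) = −k₂/(k₂+k₁·C_R).
Integrating from C_{R0} to C_R: C_T = (0.443/0.225)·ln[(0.443+0.225·3.73)/(0.443+0.225·1.87)] = 1.969·ln(1.282/0.8643) = 0.7766 mol/dm³.
Then C_S = (C_{R0}−C_R) − C_T = 1.858 − 0.7766 = 1.081 mol/dm³.
S̃_{S/T} = C_S/C_T = 1.081/0.7766 = 1.39.

1.39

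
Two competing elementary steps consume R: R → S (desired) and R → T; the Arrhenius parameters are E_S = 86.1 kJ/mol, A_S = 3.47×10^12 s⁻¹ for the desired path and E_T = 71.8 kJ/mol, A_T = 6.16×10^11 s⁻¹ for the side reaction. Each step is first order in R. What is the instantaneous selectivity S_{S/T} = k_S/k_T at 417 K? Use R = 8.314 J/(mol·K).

k_S/k_T = (A_S/A_T)·exp[−(E_S−E_T)/(RT)] = (A_S/A_T)·exp[(E_T−E_S)/(RT)].
(E_T−E_S)/(RT) = (71.8−86.1)×10³/(8.314×417) = -14300/3467 = -4.125.
k_S/k_T = (3.47×10^12/6.16×10^11)·exp(-4.125) = 5.633 × 0.01617 = 0.0911.

0.0911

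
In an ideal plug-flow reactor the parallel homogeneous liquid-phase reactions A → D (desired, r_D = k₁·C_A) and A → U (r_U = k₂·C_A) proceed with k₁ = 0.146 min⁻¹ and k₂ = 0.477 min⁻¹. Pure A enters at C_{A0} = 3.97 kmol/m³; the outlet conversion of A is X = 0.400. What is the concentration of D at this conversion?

0.372 kmol/m³

C_A = C_{A0}(1−X) = 2.382 kmol/m³.
Both paths are first order in A, so the instantaneous fraction to D is constant: dC_D/d(−C_A) = k₁/(k₁+k₂) = 0.2343.
C_D = 0.2343·(C_{A0}−C_A) = 0.2343×1.588 = 0.372 kmol/m³.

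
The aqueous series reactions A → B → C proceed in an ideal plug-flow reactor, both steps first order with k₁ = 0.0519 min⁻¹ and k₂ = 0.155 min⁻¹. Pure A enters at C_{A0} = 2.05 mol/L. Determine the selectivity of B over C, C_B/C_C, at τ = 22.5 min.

For first-order series with pure A initially, C_B(τ) = k₁C_{A0}/(k₂−k₁)·(e^(−k₁τ) − e^(−k₂τ)).
e^(−k₁τ) = e^(−0.0519×22.5) = e^(−1.168) = 0.3111; e^(−k₂τ) = e^(−3.487) = 0.03058.
C_B = 0.0519×2.05/(0.155−0.0519) × (0.3111−0.03058) = 1.032×0.2805 = 0.2895 mol/L.
C_A = C_{A0}e^(−k₁τ) = 0.6377 mol/L, so C_C = C_{A0}−C_A−C_B = 1.123 mol/L; C_B/C_C = 0.258.

0.258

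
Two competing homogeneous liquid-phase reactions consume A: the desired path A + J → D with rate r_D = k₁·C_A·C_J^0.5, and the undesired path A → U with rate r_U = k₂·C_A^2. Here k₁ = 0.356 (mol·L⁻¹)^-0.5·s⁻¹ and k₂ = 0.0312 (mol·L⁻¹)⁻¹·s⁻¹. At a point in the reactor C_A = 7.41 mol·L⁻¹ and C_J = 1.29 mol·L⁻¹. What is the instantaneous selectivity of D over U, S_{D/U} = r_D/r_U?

1.75

S_{D/U} = r_D/r_U = (k₁·C_A·C_J^0.5)/(k₂·C_A^2) = (k₁/k₂)·C_A⁻¹·C_J^0.5.
= (0.356×7.410×1.290^0.5) / (0.0312×7.410^2) = 2.996/1.713 = 1.75.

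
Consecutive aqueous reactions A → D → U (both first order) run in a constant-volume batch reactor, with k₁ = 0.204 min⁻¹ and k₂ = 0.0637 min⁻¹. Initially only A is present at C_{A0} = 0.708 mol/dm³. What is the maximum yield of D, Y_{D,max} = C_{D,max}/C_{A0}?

Evaluating C_D at t_opt = ln(k₂/k₁)/(k₂−k₁) gives C_{D,max}/C_{A0} = (k₁/k₂)^[k₂/(k₂−k₁)].
= (0.204/0.0637)^(0.0637/(0.0637−0.204)) = (3.203)^(-0.4540) = 0.5895.

0.590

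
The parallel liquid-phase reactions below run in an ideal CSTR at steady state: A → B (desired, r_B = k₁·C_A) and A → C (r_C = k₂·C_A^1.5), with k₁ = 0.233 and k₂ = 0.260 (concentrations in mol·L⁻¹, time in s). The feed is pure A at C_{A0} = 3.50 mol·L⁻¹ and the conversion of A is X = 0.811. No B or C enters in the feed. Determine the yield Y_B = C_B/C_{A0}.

Exit C_A = C_{A0}(1−X) = 3.50×0.189 = 0.6615 mol·L⁻¹.
Rates in a CSTR are evaluated at the outlet concentration: r_B = 0.233×0.6615 = 0.1541, r_C = 0.260×0.6615^1.5 = 0.1399.
Fraction of consumed A going to B: r_B/(r_B+r_C) = 0.5242.
C_B = 0.5242·C_{A0}·X = 0.5242×3.50×0.811 = 1.49 mol·L⁻¹; Y_B = C_B/C_{A0} = 0.425.

0.425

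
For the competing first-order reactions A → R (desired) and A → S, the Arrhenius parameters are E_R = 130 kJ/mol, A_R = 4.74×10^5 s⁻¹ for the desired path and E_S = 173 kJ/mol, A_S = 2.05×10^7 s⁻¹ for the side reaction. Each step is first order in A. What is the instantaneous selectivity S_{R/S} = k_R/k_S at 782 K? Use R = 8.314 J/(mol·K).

17.2

Since both paths have the same order in A, the concentration cancels and S_{R/S} = k_R/k_S = (A_R/A_S)·exp[(E_S−E_R)/(RT)].
(E_S−E_R)/(RT) = (173−130)×10³/(8.314×782) = 43000/6502 = 6.614.
k_R/k_S = (4.74×10^5/2.05×10^7)·exp(6.614) = 0.02312 × 745.3 = 17.2.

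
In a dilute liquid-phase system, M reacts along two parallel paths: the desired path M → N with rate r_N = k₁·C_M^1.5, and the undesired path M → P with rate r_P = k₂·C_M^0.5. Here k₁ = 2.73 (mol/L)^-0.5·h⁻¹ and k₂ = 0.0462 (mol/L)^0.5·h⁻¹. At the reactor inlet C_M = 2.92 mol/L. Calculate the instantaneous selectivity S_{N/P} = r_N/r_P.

S_{N/P} = r_N/r_P = (k₁·C_M^1.5)/(k₂·C_M^0.5) = (k₁/k₂)·C_M.
= (2.73×2.920^1.5) / (0.0462×2.920^0.5) = 13.62/0.07895 = 173.

173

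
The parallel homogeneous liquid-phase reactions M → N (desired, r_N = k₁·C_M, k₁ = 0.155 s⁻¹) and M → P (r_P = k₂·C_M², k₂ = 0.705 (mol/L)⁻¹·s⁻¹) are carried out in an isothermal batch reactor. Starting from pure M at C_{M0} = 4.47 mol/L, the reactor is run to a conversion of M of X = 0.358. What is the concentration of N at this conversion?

0.0918 mol/L

C_M = C_{M0}(1−X) = 2.870 mol/L.
Along a PFR/batch, dC_N/dC_M = −r_N/(r_N+r_P) = −k₁/(k₁+k₂·C_M).
Integrating from C_{M0} to C_M: C_N = (0.155/0.705)·ln[(0.155+0.705·4.47)/(0.155+0.705·2.87)] = 0.2199·ln(3.306/2.178) = 0.09176 mol/L.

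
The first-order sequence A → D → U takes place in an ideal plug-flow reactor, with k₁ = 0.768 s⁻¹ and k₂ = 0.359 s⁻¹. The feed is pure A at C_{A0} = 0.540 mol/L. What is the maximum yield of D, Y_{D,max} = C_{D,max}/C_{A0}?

For a first-order series the maximum intermediate yield is C_{D,max}/C_{A0} = (k₁/k₂)^[k₂/(k₂−k₁)].
= (0.768/0.359)^(0.359/(0.359−0.768)) = (2.139)^(-0.8778) = 0.5130.

0.513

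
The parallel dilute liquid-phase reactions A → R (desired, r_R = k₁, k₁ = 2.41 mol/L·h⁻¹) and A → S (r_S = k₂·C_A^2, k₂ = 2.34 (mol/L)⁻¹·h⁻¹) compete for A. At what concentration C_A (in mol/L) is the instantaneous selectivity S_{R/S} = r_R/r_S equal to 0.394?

1.62 mol/L

S_{R/S} = (k₁/k₂)·C_A^-2 ⇒ C_A = (S·k₂/k₁)^(-0.5).
= (0.394×2.34/2.41)^(-0.5) = (0.3826)^(-0.5) = 1.62 mol/L.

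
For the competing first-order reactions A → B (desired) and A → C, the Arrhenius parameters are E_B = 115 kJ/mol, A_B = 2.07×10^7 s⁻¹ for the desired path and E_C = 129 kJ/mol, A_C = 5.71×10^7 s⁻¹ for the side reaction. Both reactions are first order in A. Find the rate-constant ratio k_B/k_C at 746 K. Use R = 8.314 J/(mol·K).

3.46

k_B/k_C = (A_B/A_C)·exp[−(E_B−E_C)/(RT)] = (A_B/A_C)·exp[(E_C−E_B)/(RT)].
(E_C−E_B)/(RT) = (129−115)×10³/(8.314×746) = 14000/6202 = 2.257.
k_B/k_C = (2.07×10^7/5.71×10^7)·exp(2.257) = 0.3625 × 9.557 = 3.46.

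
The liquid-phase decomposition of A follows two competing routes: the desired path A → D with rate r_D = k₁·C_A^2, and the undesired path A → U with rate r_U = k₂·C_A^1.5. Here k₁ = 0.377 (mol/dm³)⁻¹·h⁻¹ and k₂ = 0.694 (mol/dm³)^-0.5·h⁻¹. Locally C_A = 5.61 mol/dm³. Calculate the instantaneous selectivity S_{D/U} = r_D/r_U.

S_{D/U} = r_D/r_U = (k₁·C_A^2)/(k₂·C_A^1.5) = (k₁/k₂)·C_A^0.5.
= (0.377×5.610^2) / (0.694×5.610^1.5) = 11.86/9.222 = 1.29.
Since the desired path is higher order in A, keeping C_A high (PFR or concentrated feed) favours D.

1.29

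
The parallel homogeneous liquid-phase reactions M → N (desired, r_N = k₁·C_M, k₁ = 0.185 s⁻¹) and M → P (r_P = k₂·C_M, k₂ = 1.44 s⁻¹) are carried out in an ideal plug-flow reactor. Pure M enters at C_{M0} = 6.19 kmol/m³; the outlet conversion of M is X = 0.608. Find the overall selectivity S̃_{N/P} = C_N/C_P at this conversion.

C_M = C_{M0}(1−X) = 2.426 kmol/m³.
Both paths are first order in M, so the instantaneous fraction to N is constant: dC_N/d(−C_M) = k₁/(k₁+k₂) = 0.1138.
C_N = 0.1138·(C_{M0}−C_M) = 0.1138×3.764 = 0.428 kmol/m³.
C_P = (C_{M0}−C_M)−C_N = 3.335 kmol/m³; S̃_{N/P} = 0.4285/3.335 = 0.128.

0.128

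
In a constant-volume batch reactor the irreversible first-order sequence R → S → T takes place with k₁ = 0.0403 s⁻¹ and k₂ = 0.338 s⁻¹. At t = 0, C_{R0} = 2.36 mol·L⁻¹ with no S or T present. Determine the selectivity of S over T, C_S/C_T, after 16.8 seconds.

Solving the coupled first-order balances gives C_S(t) = [k₁/(k₂−k₁)]·C_{R0}·(e^(−k₁t) − e^(−k₂t)).
e^(−k₁t) = e^(−0.0403×16.8) = e^(−0.6770) = 0.5081; e^(−k₂t) = e^(−5.678) = 0.003419.
C_S = 0.0403×2.36/(0.338−0.0403) × (0.5081−0.003419) = 0.3195×0.5047 = 0.1612 mol·L⁻¹.
C_R = C_{R0}e^(−k₁t) = 1.199 mol·L⁻¹, so C_T = C_{R0}−C_R−C_S = 0.9996 mol·L⁻¹; C_S/C_T = 0.161.

0.161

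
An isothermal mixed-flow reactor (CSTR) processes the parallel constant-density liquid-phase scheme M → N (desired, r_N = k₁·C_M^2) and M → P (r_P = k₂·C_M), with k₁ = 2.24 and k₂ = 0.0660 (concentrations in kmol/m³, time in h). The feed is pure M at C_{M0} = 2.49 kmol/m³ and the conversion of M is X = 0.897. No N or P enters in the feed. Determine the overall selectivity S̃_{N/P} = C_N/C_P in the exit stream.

8.70

Exit C_M = C_{M0}(1−X) = 2.49×0.103 = 0.2565 kmol/m³.
Rates in a CSTR are evaluated at the outlet concentration: r_N = 2.24×0.2565^2 = 0.1473, r_P = 0.0660×0.2565 = 0.01693.
Overall selectivity = C_N/C_P = r_Nτ/(r_Pτ) = r_N/r_P = 8.70.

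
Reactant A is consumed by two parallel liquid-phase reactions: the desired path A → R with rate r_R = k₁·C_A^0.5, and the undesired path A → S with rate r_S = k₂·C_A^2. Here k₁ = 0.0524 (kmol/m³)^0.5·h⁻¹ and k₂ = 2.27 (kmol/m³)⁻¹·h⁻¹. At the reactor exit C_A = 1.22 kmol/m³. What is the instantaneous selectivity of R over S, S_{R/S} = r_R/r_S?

S_{R/S} = r_R/r_S = (k₁·C_A^0.5)/(k₂·C_A^2) = (k₁/k₂)·C_A^-1.5.
= (0.0524×1.220^0.5) / (2.27×1.220^2) = 0.05788/3.379 = 0.0171.

0.0171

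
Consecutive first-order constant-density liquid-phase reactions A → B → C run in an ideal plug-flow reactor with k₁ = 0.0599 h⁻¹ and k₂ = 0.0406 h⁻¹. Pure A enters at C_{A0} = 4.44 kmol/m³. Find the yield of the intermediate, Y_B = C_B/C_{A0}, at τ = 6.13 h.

Solving the coupled first-order balances gives C_B(τ) = [k₁/(k₂−k₁)]·C_{A0}·(e^(−k₁τ) − e^(−k₂τ)).
e^(−k₁τ) = e^(−0.0599×6.13) = e^(−0.3672) = 0.6927; e^(−k₂τ) = e^(−0.2489) = 0.7797.
C_B = 0.0599×4.44/(0.0406−0.0599) × (0.6927−0.7797) = (-13.78)×(-0.08699) = 1.199 kmol/m³.
Y_B = C_B/C_{A0} = 1.199/4.44 = 0.270.

0.270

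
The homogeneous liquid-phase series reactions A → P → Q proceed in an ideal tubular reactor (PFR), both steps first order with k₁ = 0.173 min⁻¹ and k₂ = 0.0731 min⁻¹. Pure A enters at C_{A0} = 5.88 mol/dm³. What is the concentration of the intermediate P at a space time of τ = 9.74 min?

Solving the coupled first-order balances gives C_P(τ) = [k₁/(k₂−k₁)]·C_{A0}·(e^(−k₁τ) − e^(−k₂τ)).
e^(−k₁τ) = e^(−0.173×9.74) = e^(−1.685) = 0.1854; e^(−k₂τ) = e^(−0.7120) = 0.4907.
C_P = 0.173×5.88/(0.0731−0.173) × (0.1854−0.4907) = (-10.18)×(-0.3052) = 3.108 mol/dm³.

3.11 mol/dm³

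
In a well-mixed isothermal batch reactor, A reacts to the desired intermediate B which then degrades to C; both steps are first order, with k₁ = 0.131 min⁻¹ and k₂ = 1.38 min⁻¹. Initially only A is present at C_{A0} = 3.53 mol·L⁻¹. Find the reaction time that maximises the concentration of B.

The intermediate peaks when r₁ = r₂, i.e. k₁e^(−k₁t) = k₂e^(−k₂t), giving t_opt = ln(k₂/k₁)/(k₂−k₁).
= ln(1.38/0.131)/(1.38−0.131) = ln(10.53)/1.249 = 2.355/1.249 = 1.89 min.

1.89 min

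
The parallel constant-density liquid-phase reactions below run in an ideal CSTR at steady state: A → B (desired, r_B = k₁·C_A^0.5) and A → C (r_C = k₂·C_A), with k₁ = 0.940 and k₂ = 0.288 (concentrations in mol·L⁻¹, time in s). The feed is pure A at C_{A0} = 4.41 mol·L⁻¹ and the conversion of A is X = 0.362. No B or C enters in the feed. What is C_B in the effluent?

Exit C_A = C_{A0}(1−X) = 4.41×0.638 = 2.814 mol·L⁻¹.
In a CSTR the entire volume is at exit conditions, so r_B = 0.940×2.814^0.5 = 1.577 and r_C = 0.288×2.814 = 0.8103.
Fraction of consumed A going to B: r_B/(r_B+r_C) = 0.6605.
C_B = 0.6605·C_{A0}·X = 0.6605×4.41×0.362 = 1.05 mol·L⁻¹.

1.05 mol·L⁻¹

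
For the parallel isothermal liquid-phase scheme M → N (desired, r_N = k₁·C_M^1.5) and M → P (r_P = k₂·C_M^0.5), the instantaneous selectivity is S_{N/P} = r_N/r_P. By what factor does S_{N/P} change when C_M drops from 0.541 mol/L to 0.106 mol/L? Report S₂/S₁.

0.196

S_{N/P} = (k₁/k₂)·C_M, so S₂/S₁ = (C_{M,2}/C_{M,1}).
= 0.106/0.541 = 0.196.
Selectivity toward N falls as C_M falls — high-concentration operation is favoured.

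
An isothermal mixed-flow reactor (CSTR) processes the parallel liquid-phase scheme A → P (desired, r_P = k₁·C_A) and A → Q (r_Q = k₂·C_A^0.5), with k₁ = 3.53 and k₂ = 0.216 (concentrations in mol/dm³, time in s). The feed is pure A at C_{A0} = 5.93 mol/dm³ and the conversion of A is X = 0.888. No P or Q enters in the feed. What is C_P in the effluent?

4.90 mol/dm³

Exit C_A = C_{A0}(1−X) = 5.93×0.112 = 0.6642 mol/dm³.
Rates in a CSTR are evaluated at the outlet concentration: r_P = 3.53×0.6642 = 2.344, r_Q = 0.216×0.6642^0.5 = 0.1760.
Fraction of consumed A going to P: r_P/(r_P+r_Q) = 0.9302.
C_P = 0.9302·C_{A0}·X = 0.9302×5.93×0.888 = 4.90 mol/dm³.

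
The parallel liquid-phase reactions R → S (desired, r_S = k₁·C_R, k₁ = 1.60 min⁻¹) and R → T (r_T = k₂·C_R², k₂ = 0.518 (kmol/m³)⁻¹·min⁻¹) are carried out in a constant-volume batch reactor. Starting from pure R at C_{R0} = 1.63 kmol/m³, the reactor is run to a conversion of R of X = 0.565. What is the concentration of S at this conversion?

C_R = C_{R0}(1−X) = 0.7091 kmol/m³.
Along a PFR/batch, dC_S/dC_R = −r_S/(r_S+r_T) = −k₁/(k₁+k₂·C_R).
Integrating from C_{R0} to C_R: C_S = (1.60/0.518)·ln[(1.60+0.518·1.63)/(1.60+0.518·0.709)] = 3.089·ln(2.444/1.967) = 0.6706 kmol/m³.

0.671 kmol/m³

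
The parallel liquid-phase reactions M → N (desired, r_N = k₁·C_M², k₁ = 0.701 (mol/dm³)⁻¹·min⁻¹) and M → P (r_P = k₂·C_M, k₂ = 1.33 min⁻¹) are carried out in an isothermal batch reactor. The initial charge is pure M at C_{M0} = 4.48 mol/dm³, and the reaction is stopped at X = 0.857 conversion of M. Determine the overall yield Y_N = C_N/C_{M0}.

C_M = C_{M0}(1−X) = 0.6406 mol/dm³.
Along a PFR/batch, dC_P/dC_M = −r_P/(r_N+r_P) = −k₂/(k₂+k₁·C_M).
Integrating from C_{M0} to C_M: C_P = (1.33/0.701)·ln[(1.33+0.701·4.48)/(1.33+0.701·0.641)] = 1.897·ln(4.470/1.779) = 1.748 mol/dm³.
Then C_N = (C_{M0}−C_M) − C_P = 3.839 − 1.748 = 2.091 mol/dm³.
Y_N = C_N/C_{M0} = 2.091/4.48 = 0.467.

0.467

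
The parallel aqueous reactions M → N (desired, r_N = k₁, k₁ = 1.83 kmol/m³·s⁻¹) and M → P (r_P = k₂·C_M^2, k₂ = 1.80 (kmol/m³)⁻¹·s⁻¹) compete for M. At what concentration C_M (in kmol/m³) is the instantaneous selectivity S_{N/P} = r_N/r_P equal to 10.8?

S_{N/P} = (k₁/k₂)·C_M^-2 ⇒ C_M = (S·k₂/k₁)^(-0.5).
= (10.8×1.80/1.83)^(-0.5) = (10.62)^(-0.5) = 0.307 kmol/m³.

0.307 kmol/m³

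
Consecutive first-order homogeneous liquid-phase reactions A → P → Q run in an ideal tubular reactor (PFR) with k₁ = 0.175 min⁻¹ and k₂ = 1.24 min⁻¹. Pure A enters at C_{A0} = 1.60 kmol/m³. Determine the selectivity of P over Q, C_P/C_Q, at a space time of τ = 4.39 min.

For first-order series with pure A initially, C_P(τ) = k₁C_{A0}/(k₂−k₁)·(e^(−k₁τ) − e^(−k₂τ)).
e^(−k₁τ) = e^(−0.175×4.39) = e^(−0.7682) = 0.4638; e^(−k₂τ) = e^(−5.444) = 0.004324.
C_P = 0.175×1.60/(1.24−0.175) × (0.4638−0.004324) = 0.2629×0.4595 = 0.1208 kmol/m³.
C_A = C_{A0}e^(−k₁τ) = 0.7421 kmol/m³, so C_Q = C_{A0}−C_A−C_P = 0.7371 kmol/m³; C_P/C_Q = 0.164.

0.164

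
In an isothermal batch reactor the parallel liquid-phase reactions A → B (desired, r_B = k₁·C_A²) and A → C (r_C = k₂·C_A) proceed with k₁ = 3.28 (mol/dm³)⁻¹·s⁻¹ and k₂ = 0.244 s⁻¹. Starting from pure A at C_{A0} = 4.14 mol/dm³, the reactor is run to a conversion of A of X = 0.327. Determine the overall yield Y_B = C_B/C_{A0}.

C_A = C_{A0}(1−X) = 2.786 mol/dm³.
Along a PFR/batch, dC_C/dC_A = −r_C/(r_B+r_C) = −k₂/(k₂+k₁·C_A).
Integrating from C_{A0} to C_A: C_C = (0.244/3.28)·ln[(0.244+3.28·4.14)/(0.244+3.28·2.79)] = 0.07439·ln(13.82/9.383) = 0.02882 mol/dm³.
Then C_B = (C_{A0}−C_A) − C_C = 1.354 − 0.02882 = 1.325 mol/dm³.
Y_B = C_B/C_{A0} = 1.325/4.14 = 0.320.

0.320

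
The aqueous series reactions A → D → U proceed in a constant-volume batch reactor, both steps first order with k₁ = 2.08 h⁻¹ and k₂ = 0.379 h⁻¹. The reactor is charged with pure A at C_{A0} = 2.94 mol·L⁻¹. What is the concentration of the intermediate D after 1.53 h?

Solving the coupled first-order balances gives C_D(t) = [k₁/(k₂−k₁)]·C_{A0}·(e^(−k₁t) − e^(−k₂t)).
e^(−k₁t) = e^(−2.08×1.53) = e^(−3.182) = 0.04149; e^(−k₂t) = e^(−0.5799) = 0.5600.
C_D = 2.08×2.94/(0.379−2.08) × (0.04149−0.5600) = (-3.595)×(-0.5185) = 1.864 mol·L⁻¹.

1.86 mol·L⁻¹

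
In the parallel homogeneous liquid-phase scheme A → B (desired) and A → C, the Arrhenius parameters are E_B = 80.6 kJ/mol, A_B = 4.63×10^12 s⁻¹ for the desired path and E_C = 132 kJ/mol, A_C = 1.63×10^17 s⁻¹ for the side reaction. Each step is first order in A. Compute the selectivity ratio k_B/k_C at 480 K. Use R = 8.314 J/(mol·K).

k_B/k_C = (A_B/A_C)·exp[−(E_B−E_C)/(RT)] = (A_B/A_C)·exp[(E_C−E_B)/(RT)].
(E_C−E_B)/(RT) = (132−80.6)×10³/(8.314×480) = 51400/3991 = 12.88.
k_B/k_C = (4.63×10^12/1.63×10^17)·exp(12.88) = 2.840×10^-5 × 3.923×10^5 = 11.1.

11.1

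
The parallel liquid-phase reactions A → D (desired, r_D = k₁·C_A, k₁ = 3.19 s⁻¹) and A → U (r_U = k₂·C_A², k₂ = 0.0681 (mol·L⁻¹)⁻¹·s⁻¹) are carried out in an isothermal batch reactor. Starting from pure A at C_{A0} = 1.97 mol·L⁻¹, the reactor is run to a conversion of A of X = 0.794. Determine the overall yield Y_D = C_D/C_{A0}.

0.774

C_A = C_{A0}(1−X) = 0.4058 mol·L⁻¹.
Along a PFR/batch, dC_D/dC_A = −r_D/(r_D+r_U) = −k₁/(k₁+k₂·C_A).
Integrating from C_{A0} to C_A: C_D = (3.19/0.0681)·ln[(3.19+0.0681·1.97)/(3.19+0.0681·0.406)] = 46.84·ln(3.324/3.218) = 1.526 mol·L⁻¹.
Y_D = C_D/C_{A0} = 1.526/1.97 = 0.774.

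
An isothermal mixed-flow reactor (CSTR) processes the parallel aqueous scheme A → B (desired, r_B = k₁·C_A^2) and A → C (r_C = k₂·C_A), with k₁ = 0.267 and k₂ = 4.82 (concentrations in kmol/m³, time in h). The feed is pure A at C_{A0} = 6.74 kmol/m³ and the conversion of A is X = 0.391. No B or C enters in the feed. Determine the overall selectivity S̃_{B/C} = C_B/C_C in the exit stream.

Exit C_A = C_{A0}(1−X) = 6.74×0.609 = 4.105 kmol/m³.
Rates in a CSTR are evaluated at the outlet concentration: r_B = 0.267×4.105^2 = 4.498, r_C = 4.82×4.105 = 19.78.
Overall selectivity = C_B/C_C = r_Bτ/(r_Cτ) = r_B/r_C = 0.227.

0.227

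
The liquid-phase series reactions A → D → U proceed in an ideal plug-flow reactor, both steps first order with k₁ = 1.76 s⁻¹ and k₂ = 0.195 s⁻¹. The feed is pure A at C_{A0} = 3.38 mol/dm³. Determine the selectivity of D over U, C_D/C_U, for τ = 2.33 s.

2.41

The intermediate concentration in a first-order A→B→C sequence is C_D = k₁C_{A0}(e^(−k₁τ) − e^(−k₂τ))/(k₂−k₁).
e^(−k₁τ) = e^(−1.76×2.33) = e^(−4.101) = 0.01656; e^(−k₂τ) = e^(−0.4544) = 0.6349.
C_D = 1.76×3.38/(0.195−1.76) × (0.01656−0.6349) = (-3.801)×(-0.6183) = 2.350 mol/dm³.
C_A = C_{A0}e^(−k₁τ) = 0.05597 mol/dm³, so C_U = C_{A0}−C_A−C_D = 0.9738 mol/dm³; C_D/C_U = 2.41.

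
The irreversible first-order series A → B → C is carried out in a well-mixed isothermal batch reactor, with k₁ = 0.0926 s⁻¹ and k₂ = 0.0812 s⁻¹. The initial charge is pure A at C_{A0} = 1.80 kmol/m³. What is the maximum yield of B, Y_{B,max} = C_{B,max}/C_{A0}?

For a first-order series the maximum intermediate yield is C_{B,max}/C_{A0} = (k₁/k₂)^[k₂/(k₂−k₁)].
= (0.0926/0.0812)^(0.0812/(0.0812−0.0926)) = (1.140)^(-7.123) = 0.3923.

0.392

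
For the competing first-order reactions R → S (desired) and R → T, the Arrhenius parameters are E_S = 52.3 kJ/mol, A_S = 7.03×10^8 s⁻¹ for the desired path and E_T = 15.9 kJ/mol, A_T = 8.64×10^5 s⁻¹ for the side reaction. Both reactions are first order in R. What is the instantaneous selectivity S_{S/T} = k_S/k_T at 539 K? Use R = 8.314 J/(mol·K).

0.241

k_S/k_T = (A_S/A_T)·exp[−(E_S−E_T)/(RT)] = (A_S/A_T)·exp[(E_T−E_S)/(RT)].
(E_T−E_S)/(RT) = (15.9−52.3)×10³/(8.314×539) = -36400/4481 = -8.123.
k_S/k_T = (7.03×10^8/8.64×10^5)·exp(-8.123) = 813.7 × 2.967×10^-4 = 0.241.
Since E_S > E_T, raising the temperature improves selectivity toward S.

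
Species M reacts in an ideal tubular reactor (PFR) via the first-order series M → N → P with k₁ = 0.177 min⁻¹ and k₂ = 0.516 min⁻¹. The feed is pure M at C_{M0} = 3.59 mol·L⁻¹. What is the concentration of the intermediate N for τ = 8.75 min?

For first-order series with pure M initially, C_N(τ) = k₁C_{M0}/(k₂−k₁)·(e^(−k₁τ) − e^(−k₂τ)).
e^(−k₁τ) = e^(−0.177×8.75) = e^(−1.549) = 0.2125; e^(−k₂τ) = e^(−4.515) = 0.01094.
C_N = 0.177×3.59/(0.516−0.177) × (0.2125−0.01094) = 1.874×0.2016 = 0.3778 mol·L⁻¹.

0.378 mol·L⁻¹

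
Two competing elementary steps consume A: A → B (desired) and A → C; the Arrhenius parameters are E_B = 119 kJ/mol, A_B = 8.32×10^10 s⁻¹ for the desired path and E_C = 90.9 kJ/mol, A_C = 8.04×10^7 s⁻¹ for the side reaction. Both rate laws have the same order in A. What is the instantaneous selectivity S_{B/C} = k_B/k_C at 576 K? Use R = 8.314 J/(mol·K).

2.93

Since both paths have the same order in A, the concentration cancels and S_{B/C} = k_B/k_C = (A_B/A_C)·exp[(E_C−E_B)/(RT)].
(E_C−E_B)/(RT) = (90.9−119)×10³/(8.314×576) = -28100/4789 = -5.868.
k_B/k_C = (8.32×10^10/8.04×10^7)·exp(-5.868) = 1035 × 0.002829 = 2.93.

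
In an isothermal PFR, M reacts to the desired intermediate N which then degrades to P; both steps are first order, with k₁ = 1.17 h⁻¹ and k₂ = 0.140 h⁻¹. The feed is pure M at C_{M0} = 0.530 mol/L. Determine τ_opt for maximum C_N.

2.06 h

The intermediate peaks when r₁ = r₂, i.e. k₁e^(−k₁τ) = k₂e^(−k₂τ), giving τ_opt = ln(k₂/k₁)/(k₂−k₁).
= ln(0.140/1.17)/(0.140−1.17) = ln(0.1197)/-1.030 = -2.123/-1.030 = 2.06 h.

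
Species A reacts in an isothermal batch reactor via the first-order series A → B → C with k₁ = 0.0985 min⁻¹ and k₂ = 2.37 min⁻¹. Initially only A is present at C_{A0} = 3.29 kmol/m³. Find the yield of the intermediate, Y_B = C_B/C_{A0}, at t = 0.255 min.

0.0186

The intermediate concentration in a first-order A→B→C sequence is C_B = k₁C_{A0}(e^(−k₁t) − e^(−k₂t))/(k₂−k₁).
e^(−k₁t) = e^(−0.0985×0.255) = e^(−0.02512) = 0.9752; e^(−k₂t) = e^(−0.6044) = 0.5464.
C_B = 0.0985×3.29/(2.37−0.0985) × (0.9752−0.5464) = 0.1427×0.4288 = 0.06117 kmol/m³.
Y_B = C_B/C_{A0} = 0.06117/3.29 = 0.0186.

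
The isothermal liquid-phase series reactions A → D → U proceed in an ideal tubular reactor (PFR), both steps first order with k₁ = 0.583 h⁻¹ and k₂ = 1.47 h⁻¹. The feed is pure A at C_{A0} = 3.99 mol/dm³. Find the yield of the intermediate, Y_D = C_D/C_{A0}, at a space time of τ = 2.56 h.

0.133

For first-order series with pure A initially, C_D(τ) = k₁C_{A0}/(k₂−k₁)·(e^(−k₁τ) − e^(−k₂τ)).
e^(−k₁τ) = e^(−0.583×2.56) = e^(−1.492) = 0.2248; e^(−k₂τ) = e^(−3.763) = 0.02321.
C_D = 0.583×3.99/(1.47−0.583) × (0.2248−0.02321) = 2.623×0.2016 = 0.5287 mol/dm³.
Y_D = C_D/C_{A0} = 0.5287/3.99 = 0.133.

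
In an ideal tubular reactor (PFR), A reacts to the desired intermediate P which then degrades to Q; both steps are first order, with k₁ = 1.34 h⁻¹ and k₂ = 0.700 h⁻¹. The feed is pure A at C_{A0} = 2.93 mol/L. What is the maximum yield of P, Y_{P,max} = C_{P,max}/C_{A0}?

For a first-order series the maximum intermediate yield is C_{P,max}/C_{A0} = (k₁/k₂)^[k₂/(k₂−k₁)].
= (1.34/0.700)^(0.700/(0.700−1.34)) = (1.914)^(-1.094) = 0.4915.

0.492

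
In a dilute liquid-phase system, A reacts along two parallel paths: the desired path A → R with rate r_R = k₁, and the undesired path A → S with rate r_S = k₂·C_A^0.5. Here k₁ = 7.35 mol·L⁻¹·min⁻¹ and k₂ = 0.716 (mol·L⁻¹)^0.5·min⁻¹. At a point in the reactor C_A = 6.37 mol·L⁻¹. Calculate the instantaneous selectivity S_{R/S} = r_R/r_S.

4.07

S_{R/S} = r_R/r_S = (k₁)/(k₂·C_A^0.5) = (k₁/k₂)·C_A^-0.5.
= (7.35) / (0.716×6.370^0.5) = 7.350/1.807 = 4.07.
The undesired path is higher order in A, so low C_A (CSTR or dilute feed) favours R.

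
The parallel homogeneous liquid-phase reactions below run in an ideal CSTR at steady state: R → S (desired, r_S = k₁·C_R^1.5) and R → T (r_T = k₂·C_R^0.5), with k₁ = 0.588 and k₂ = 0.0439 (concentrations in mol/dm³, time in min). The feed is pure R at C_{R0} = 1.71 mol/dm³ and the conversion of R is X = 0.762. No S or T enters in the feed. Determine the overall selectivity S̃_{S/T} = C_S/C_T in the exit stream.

5.45

Exit C_R = C_{R0}(1−X) = 1.71×0.238 = 0.4070 mol/dm³.
Rates in a CSTR are evaluated at the outlet concentration: r_S = 0.588×0.4070^1.5 = 0.1527, r_T = 0.0439×0.4070^0.5 = 0.02801.
Overall selectivity = C_S/C_T = r_Sτ/(r_Tτ) = r_S/r_T = 5.45.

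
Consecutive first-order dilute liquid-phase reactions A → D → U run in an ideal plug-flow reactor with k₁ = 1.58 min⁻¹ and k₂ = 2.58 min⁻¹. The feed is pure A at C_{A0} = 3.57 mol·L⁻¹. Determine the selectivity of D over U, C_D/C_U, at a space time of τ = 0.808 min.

For first-order series with pure A initially, C_D(τ) = k₁C_{A0}/(k₂−k₁)·(e^(−k₁τ) − e^(−k₂τ)).
e^(−k₁τ) = e^(−1.58×0.808) = e^(−1.277) = 0.2790; e^(−k₂τ) = e^(−2.085) = 0.1244.
C_D = 1.58×3.57/(2.58−1.58) × (0.2790−0.1244) = 5.641×0.1546 = 0.8722 mol·L⁻¹.
C_A = C_{A0}e^(−k₁τ) = 0.9959 mol·L⁻¹, so C_U = C_{A0}−C_A−C_D = 1.702 mol·L⁻¹; C_D/C_U = 0.512.

0.512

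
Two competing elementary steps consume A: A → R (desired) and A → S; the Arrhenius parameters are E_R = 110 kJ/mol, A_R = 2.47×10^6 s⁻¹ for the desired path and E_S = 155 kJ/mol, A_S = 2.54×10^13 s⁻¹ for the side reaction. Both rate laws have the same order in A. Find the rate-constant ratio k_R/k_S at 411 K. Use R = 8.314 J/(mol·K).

0.0510

Since both paths have the same order in A, the concentration cancels and S_{R/S} = k_R/k_S = (A_R/A_S)·exp[(E_S−E_R)/(RT)].
(E_S−E_R)/(RT) = (155−110)×10³/(8.314×411) = 45000/3417 = 13.17.
k_R/k_S = (2.47×10^6/2.54×10^13)·exp(13.17) = 9.724×10^-8 × 5.240×10^5 = 0.0510.
Since E_R < E_S, lowering the temperature improves selectivity toward R.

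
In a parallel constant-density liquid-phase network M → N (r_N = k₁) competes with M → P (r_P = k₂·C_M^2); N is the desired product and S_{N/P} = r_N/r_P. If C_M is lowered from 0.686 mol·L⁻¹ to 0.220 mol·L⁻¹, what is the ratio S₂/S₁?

S_{N/P} = (k₁/k₂)·C_M^-2, so S₂/S₁ = (C_{M,2}/C_{M,1})^-2.
= (0.220/0.686)^(-2) = (0.3207)^(-2) = 9.72.

9.72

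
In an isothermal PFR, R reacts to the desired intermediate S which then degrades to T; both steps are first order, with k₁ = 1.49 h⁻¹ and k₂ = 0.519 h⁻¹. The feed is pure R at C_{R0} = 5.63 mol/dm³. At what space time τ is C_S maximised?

For first-order series the maximum of C_S occurs at τ_opt = ln(k₂/k₁)/(k₂−k₁).
= ln(0.519/1.49)/(0.519−1.49) = ln(0.3483)/-0.9710 = -1.055/-0.9710 = 1.09 h.

1.09 h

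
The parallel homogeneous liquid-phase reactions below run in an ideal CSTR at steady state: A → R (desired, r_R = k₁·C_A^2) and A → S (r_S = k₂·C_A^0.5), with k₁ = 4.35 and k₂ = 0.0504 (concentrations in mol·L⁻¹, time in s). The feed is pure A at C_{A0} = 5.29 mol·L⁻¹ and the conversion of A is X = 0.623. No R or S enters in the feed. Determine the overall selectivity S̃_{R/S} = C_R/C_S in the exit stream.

Exit C_A = C_{A0}(1−X) = 5.29×0.377 = 1.994 mol·L⁻¹.
Rates in a CSTR are evaluated at the outlet concentration: r_R = 4.35×1.994^2 = 17.30, r_S = 0.0504×1.994^0.5 = 0.07118.
Overall selectivity = C_R/C_S = r_Rτ/(r_Sτ) = r_R/r_S = 243.

243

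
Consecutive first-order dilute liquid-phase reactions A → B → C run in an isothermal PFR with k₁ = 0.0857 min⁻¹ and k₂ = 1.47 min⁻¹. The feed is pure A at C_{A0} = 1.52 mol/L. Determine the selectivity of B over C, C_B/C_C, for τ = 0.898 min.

1.23

Solving the coupled first-order balances gives C_B(τ) = [k₁/(k₂−k₁)]·C_{A0}·(e^(−k₁τ) − e^(−k₂τ)).
e^(−k₁τ) = e^(−0.0857×0.898) = e^(−0.07696) = 0.9259; e^(−k₂τ) = e^(−1.320) = 0.2671.
C_B = 0.0857×1.52/(1.47−0.0857) × (0.9259−0.2671) = 0.09410×0.6588 = 0.06199 mol/L.
C_A = C_{A0}e^(−k₁τ) = 1.407 mol/L, so C_C = C_{A0}−C_A−C_B = 0.05059 mol/L; C_B/C_C = 1.23.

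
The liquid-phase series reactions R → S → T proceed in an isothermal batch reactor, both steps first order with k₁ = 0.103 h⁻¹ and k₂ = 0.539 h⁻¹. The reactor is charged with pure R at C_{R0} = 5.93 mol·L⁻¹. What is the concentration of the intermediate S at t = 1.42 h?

0.559 mol·L⁻¹

The intermediate concentration in a first-order A→B→C sequence is C_S = k₁C_{R0}(e^(−k₁t) − e^(−k₂t))/(k₂−k₁).
e^(−k₁t) = e^(−0.103×1.42) = e^(−0.1463) = 0.8639; e^(−k₂t) = e^(−0.7654) = 0.4652.
C_S = 0.103×5.93/(0.539−0.103) × (0.8639−0.4652) = 1.401×0.3988 = 0.5586 mol·L⁻¹.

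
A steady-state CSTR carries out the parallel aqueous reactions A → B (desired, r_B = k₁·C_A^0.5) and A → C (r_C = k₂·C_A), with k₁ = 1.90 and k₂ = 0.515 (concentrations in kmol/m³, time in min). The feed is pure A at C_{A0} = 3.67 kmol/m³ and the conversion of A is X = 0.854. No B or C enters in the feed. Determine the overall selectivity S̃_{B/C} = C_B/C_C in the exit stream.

5.04

Exit C_A = C_{A0}(1−X) = 3.67×0.146 = 0.5358 kmol/m³.
Rates in a CSTR are evaluated at the outlet concentration: r_B = 1.90×0.5358^0.5 = 1.391, r_C = 0.515×0.5358 = 0.2759.
Overall selectivity = C_B/C_C = r_Bτ/(r_Cτ) = r_B/r_C = 5.04.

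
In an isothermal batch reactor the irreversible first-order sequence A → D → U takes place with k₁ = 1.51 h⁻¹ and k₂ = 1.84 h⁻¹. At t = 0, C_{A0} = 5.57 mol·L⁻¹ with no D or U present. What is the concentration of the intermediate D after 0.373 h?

Solving the coupled first-order balances gives C_D(t) = [k₁/(k₂−k₁)]·C_{A0}·(e^(−k₁t) − e^(−k₂t)).
e^(−k₁t) = e^(−1.51×0.373) = e^(−0.5632) = 0.5694; e^(−k₂t) = e^(−0.6863) = 0.5034.
C_D = 1.51×5.57/(1.84−1.51) × (0.5694−0.5034) = 25.49×0.06594 = 1.681 mol·L⁻¹.

1.68 mol·L⁻¹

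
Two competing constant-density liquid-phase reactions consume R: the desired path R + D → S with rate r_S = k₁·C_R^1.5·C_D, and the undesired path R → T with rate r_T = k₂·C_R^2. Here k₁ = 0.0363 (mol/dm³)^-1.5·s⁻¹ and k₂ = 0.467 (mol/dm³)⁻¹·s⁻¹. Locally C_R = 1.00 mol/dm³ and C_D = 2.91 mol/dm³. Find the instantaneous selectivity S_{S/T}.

S_{S/T} = r_S/r_T = (k₁·C_R^1.5·C_D)/(k₂·C_R^2) = (k₁/k₂)·C_R^-0.5·C_D.
= (0.0363×1.000^1.5×2.910) / (0.467×1.000^2) = 0.1056/0.4670 = 0.226.
The undesired path is higher order in R, so low C_R (CSTR or dilute feed) favours S.

0.226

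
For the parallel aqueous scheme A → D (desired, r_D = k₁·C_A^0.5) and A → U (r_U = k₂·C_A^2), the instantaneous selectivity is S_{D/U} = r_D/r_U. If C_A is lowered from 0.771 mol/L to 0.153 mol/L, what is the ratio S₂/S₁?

S_{D/U} = (k₁/k₂)·C_A^-1.5, so S₂/S₁ = (C_{A,2}/C_{A,1})^-1.5.
= (0.153/0.771)^(-1.5) = (0.1984)^(-1.5) = 11.3.

11.3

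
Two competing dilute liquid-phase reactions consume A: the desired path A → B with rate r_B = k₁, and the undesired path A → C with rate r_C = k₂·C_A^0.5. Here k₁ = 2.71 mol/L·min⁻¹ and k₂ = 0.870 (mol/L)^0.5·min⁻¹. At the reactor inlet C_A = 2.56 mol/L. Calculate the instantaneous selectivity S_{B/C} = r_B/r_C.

S_{B/C} = r_B/r_C = (k₁)/(k₂·C_A^0.5) = (k₁/k₂)·C_A^-0.5.
= (2.71) / (0.870×2.560^0.5) = 2.710/1.392 = 1.95.

1.95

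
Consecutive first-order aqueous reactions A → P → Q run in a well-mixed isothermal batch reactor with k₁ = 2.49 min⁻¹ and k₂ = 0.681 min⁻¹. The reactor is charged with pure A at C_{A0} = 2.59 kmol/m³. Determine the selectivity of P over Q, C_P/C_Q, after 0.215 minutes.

12.2

Solving the coupled first-order balances gives C_P(t) = [k₁/(k₂−k₁)]·C_{A0}·(e^(−k₁t) − e^(−k₂t)).
e^(−k₁t) = e^(−2.49×0.215) = e^(−0.5353) = 0.5855; e^(−k₂t) = e^(−0.1464) = 0.8638.
C_P = 2.49×2.59/(0.681−2.49) × (0.5855−0.8638) = (-3.565)×(-0.2783) = 0.9923 kmol/m³.
C_A = C_{A0}e^(−k₁t) = 1.516 kmol/m³, so C_Q = C_{A0}−C_A−C_P = 0.08138 kmol/m³; C_P/C_Q = 12.2.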